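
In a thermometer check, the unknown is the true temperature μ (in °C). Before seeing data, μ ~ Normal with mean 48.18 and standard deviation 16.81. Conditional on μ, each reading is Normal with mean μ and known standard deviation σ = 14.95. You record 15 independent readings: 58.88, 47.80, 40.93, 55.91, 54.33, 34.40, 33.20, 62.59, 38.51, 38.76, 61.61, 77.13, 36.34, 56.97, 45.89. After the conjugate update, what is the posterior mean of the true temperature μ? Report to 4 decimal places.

49.4814

For Normal data with known variance σ², a Normal(μ₀, σ₀²) prior on μ is conjugate. Posterior precision = 1/σ₀² + n/σ²; posterior mean is the precision-weighted average of μ₀ and x̄.
Σxᵢ = 58.88 + 47.80 + 40.93 + 55.91 + 54.33 + 34.40 + 33.20 + 62.59 + 38.51 + 38.76 + 61.61 + 77.13 + 36.34 + 56.97 + 45.89 = 743.25, so n·x̄ = 743.25.
σ₀² = 16.81² = 282.5761, σ² = 14.95² = 223.5025; σ² + n·σ₀² = 223.5025 + 15·282.5761 = 4462.144.
Posterior mean = (μ₀/σ₀² + n·x̄/σ²)/(1/σ₀² + n/σ²) = (σ²·μ₀ + σ₀²·n·x̄)/(σ² + n·σ₀²) = (223.5025·48.18 + 282.5761·743.25)/4462.144 = 220793.036775/4462.144 = 49.4814.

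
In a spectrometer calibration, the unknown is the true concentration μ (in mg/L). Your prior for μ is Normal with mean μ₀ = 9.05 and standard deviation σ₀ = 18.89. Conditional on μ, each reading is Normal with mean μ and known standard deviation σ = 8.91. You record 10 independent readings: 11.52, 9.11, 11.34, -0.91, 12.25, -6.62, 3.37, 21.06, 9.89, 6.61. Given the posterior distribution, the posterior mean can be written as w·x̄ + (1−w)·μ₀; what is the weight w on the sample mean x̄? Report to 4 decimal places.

0.9782

For Normal data with known variance σ², a Normal(μ₀, σ₀²) prior on μ is conjugate. Posterior precision = 1/σ₀² + n/σ²; posterior mean is the precision-weighted average of μ₀ and x̄.
σ₀² = 18.89² = 356.8321, σ² = 8.91² = 79.3881. Prior precision 1/σ₀² = 1/356.8321; data precision n/σ² = 10/79.3881.
w = (n/σ²)/(1/σ₀² + n/σ²) = n·σ₀²/(σ² + n·σ₀²) = 10·356.8321/(79.3881 + 10·356.8321) = 3568.321/3647.7091 = 0.9782.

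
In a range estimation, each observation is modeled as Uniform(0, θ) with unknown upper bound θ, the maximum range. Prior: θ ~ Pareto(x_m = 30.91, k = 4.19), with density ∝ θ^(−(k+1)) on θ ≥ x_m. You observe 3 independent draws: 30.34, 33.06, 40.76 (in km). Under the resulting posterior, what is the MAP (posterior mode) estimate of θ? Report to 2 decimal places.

40.76

A Pareto(scale x_m, shape k) prior on the upper bound θ of Uniform(0, θ) is conjugate: posterior is Pareto(max(x_m, max xᵢ), k + n).
Sample maximum = 40.76; prior scale x_m = 30.91 → posterior scale = max = 40.76.
Posterior shape = 4.19 + 3 = 7.19.
The Pareto density is decreasing on [x_m, ∞), so the mode is x_m = 40.76.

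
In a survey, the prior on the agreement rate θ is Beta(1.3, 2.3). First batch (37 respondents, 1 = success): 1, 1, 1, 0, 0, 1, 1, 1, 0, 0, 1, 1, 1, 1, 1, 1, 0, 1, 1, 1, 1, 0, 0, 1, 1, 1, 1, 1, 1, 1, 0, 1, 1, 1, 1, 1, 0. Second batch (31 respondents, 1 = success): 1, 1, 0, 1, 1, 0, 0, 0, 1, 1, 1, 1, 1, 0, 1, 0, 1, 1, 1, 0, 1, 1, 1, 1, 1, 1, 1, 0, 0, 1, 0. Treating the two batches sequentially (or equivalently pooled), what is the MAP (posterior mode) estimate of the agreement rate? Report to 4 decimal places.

0.7083

The Beta prior is conjugate to a Binomial/Bernoulli likelihood; the update adds successes to α and failures to β.
After batch 1: Beta(1.3+28, 2.3+9) = Beta(29.3, 11.3).
After batch 2: Beta(29.3+21, 11.3+10) = Beta(50.3, 21.3).
Mode of Beta(a,b) for a,b>1 is (a−1)/(a+b−2) = 49.3/69.6 = 0.7083.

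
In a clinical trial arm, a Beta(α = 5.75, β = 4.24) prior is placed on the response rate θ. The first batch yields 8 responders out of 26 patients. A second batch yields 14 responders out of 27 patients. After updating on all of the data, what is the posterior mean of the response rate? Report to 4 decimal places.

The Beta prior is conjugate to a Binomial/Bernoulli likelihood; the update adds successes to α and failures to β.
After batch 1: Beta(5.75+8, 4.24+18) = Beta(13.75, 22.24).
After batch 2: Beta(13.75+14, 22.24+13) = Beta(27.75, 35.24).
Posterior mean = α/(α+β) = 27.75/62.99 = 0.4405.

0.4405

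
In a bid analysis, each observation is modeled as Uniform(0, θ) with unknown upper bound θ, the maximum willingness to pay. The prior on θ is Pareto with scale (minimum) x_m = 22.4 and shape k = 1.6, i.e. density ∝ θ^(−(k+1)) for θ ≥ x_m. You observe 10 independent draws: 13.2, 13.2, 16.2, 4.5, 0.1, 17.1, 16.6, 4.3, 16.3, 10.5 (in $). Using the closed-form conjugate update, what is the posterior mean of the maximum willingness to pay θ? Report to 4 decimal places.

A Pareto(scale x_m, shape k) prior on the upper bound θ of Uniform(0, θ) is conjugate: posterior is Pareto(max(x_m, max xᵢ), k + n).
Sample maximum = 17.1; prior scale x_m = 22.4 → posterior scale = max = 22.4.
Posterior shape = 1.6 + 10 = 11.6.
E[θ|data] = k·x_m/(k−1) = 11.6·22.4/10.6 = 24.5132.

24.5132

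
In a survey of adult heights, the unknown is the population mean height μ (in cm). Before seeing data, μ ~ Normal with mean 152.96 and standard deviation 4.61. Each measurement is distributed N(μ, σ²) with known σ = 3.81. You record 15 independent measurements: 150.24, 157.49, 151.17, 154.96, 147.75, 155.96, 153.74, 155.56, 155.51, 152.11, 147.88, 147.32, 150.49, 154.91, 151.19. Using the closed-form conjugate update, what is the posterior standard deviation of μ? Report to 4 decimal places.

For Normal data with known variance σ², a Normal(μ₀, σ₀²) prior on μ is conjugate. Posterior precision = 1/σ₀² + n/σ²; posterior mean is the precision-weighted average of μ₀ and x̄.
σ₀² = 4.61² = 21.2521, σ² = 3.81² = 14.5161; σ² + n·σ₀² = 14.5161 + 15·21.2521 = 333.2976.
Posterior precision = 1/σ₀² + n/σ² = 1/21.2521 + 15/14.5161 = (σ² + n·σ₀²)/(σ₀²σ²) = 333.2976/(21.2521·14.5161); posterior variance σₙ² = σ₀²σ²/(σ² + n·σ₀²) = 21.2521·14.5161/333.2976 = 0.925592.
Posterior SD = √σₙ² = √(21.2521·14.5161/333.2976) = 0.9621.

0.9621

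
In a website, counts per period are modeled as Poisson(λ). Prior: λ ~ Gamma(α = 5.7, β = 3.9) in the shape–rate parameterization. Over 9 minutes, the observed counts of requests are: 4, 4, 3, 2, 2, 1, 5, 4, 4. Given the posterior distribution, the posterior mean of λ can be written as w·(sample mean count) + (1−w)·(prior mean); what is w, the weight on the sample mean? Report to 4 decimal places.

0.6977

With a Gamma(shape α, rate β) prior, the Poisson likelihood is conjugate: the posterior is Gamma(α + ΣXᵢ, β + n).
Posterior mean = (α₀+S)/(β₀+n) = [n/(β₀+n)]·(S/n) + [β₀/(β₀+n)]·(α₀/β₀), so only n and β₀ enter the weight.
Weight on data w = n/(β₀+n) = 9/(3.9+9) = 9/12.9 = 0.6977.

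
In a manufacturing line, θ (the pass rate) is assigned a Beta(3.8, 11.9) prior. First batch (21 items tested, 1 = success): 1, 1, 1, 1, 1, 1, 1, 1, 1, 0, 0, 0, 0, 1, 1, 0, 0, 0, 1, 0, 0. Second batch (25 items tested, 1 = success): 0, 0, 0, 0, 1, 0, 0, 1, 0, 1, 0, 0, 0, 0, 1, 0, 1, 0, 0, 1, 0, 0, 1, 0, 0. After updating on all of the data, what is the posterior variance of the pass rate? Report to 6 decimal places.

0.003716

The Beta prior is conjugate to a Binomial/Bernoulli likelihood; the update adds successes to α and failures to β.
After batch 1: Beta(3.8+12, 11.9+9) = Beta(15.8, 20.9).
After batch 2: Beta(15.8+7, 20.9+18) = Beta(22.8, 38.9).
Var = αβ/((α+β)²(α+β+1)) = 22.8·38.9/(61.7²·62.7) = 0.003716.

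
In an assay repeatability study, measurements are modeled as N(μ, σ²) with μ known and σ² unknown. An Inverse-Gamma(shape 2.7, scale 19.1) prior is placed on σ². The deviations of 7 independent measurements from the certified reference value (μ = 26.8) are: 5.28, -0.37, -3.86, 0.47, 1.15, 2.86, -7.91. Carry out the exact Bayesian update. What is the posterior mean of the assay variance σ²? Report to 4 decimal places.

With known mean μ and an Inverse-Gamma(α, β) prior on σ², the Normal likelihood is conjugate: posterior is Inv-Gamma(α + n/2, β + Σ(xᵢ−μ)²/2).
Σ(xᵢ−μ)² = (5.28)² + (-0.37)² + (-3.86)² + (0.47)² + (1.15)² + (2.86)² + (-7.91)² = 115.2060.
Posterior: Inv-Gamma(2.7 + 7/2, 19.1 + 115.2060/2) = Inv-Gamma(6.20, 76.70300).
E[σ²|data] = β/(α−1) = 76.70300/5.20 = 14.7506.

14.7506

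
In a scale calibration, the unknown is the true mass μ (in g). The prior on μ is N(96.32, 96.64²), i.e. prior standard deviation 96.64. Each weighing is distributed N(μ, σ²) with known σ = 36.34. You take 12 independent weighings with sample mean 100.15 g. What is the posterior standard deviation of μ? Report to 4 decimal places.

10.4292

For Normal data with known variance σ², a Normal(μ₀, σ₀²) prior on μ is conjugate. Posterior precision = 1/σ₀² + n/σ²; posterior mean is the precision-weighted average of μ₀ and x̄.
σ₀² = 96.64² = 9339.2896, σ² = 36.34² = 1320.5956; σ² + n·σ₀² = 1320.5956 + 12·9339.2896 = 113392.0708.
Posterior precision = 1/σ₀² + n/σ² = 1/9339.2896 + 12/1320.5956 = (σ² + n·σ₀²)/(σ₀²σ²) = 113392.0708/(9339.2896·1320.5956); posterior variance σₙ² = σ₀²σ²/(σ² + n·σ₀²) = 9339.2896·1320.5956/113392.0708 = 108.767965.
Posterior SD = √σₙ² = √(9339.2896·1320.5956/113392.0708) = 10.4292.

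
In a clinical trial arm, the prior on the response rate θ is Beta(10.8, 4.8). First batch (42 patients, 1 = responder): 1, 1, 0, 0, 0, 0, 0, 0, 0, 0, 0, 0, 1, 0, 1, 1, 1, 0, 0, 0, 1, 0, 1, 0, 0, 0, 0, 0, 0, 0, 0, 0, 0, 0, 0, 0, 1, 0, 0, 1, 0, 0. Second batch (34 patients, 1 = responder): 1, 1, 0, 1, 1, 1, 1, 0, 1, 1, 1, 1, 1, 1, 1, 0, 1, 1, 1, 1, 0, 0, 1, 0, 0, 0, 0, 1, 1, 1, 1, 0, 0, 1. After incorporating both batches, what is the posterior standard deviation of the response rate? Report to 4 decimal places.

0.0519

The Beta prior is conjugate to a Binomial/Bernoulli likelihood; the update adds successes to α and failures to β.
After batch 1: Beta(10.8+10, 4.8+32) = Beta(20.8, 36.8).
After batch 2: Beta(20.8+23, 36.8+11) = Beta(43.8, 47.8).
Var = αβ/((α+β)²(α+β+1)) = 43.8·47.8/(91.6²·92.6) = 0.00269464; SD = √0.00269464 = 0.0519.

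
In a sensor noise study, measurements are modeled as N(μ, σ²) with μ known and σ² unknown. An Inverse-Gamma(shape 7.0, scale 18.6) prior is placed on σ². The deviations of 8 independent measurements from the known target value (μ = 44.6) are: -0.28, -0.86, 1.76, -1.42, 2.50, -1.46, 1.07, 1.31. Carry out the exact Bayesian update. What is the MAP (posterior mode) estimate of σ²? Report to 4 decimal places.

With known mean μ and an Inverse-Gamma(α, β) prior on σ², the Normal likelihood is conjugate: posterior is Inv-Gamma(α + n/2, β + Σ(xᵢ−μ)²/2).
Σ(xᵢ−μ)² = (-0.28)² + (-0.86)² + (1.76)² + (-1.42)² + (2.50)² + (-1.46)² + (1.07)² + (1.31)² = 17.1746.
Posterior: Inv-Gamma(7.0 + 8/2, 18.6 + 17.1746/2) = Inv-Gamma(11.00, 27.18730).
Mode = β/(α+1) = 27.18730/12.00 = 2.2656.

2.2656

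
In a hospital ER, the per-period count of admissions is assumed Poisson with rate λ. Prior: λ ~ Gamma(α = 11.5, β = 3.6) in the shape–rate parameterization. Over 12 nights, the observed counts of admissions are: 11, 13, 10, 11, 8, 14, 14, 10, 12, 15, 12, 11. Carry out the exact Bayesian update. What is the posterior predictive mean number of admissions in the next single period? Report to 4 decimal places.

With a Gamma(shape α, rate β) prior, the Poisson likelihood is conjugate: the posterior is Gamma(α + ΣXᵢ, β + n).
Sum of counts S = 141 over n = 12 nights.
Posterior: Gamma(α+S, β+n) = Gamma(11.5+141, 3.6+12) = Gamma(152.5, 15.6).
The predictive distribution for one future period is NegBinom with mean α/β = 9.7756.

9.7756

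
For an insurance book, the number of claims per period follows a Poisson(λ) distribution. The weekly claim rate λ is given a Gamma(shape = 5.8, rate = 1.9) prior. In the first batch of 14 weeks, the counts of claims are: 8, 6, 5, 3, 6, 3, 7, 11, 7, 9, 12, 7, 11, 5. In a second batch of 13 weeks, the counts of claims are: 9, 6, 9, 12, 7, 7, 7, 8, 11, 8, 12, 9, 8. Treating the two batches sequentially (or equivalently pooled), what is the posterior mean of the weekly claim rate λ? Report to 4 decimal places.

7.5709

With a Gamma(shape α, rate β) prior, the Poisson likelihood is conjugate: the posterior is Gamma(α + ΣXᵢ, β + n).
Batch 1: sum of counts S = 100 over n = 14 weeks.
After batch 1: Gamma(α+S, β+n) = Gamma(5.8+100, 1.9+14) = Gamma(105.8, 15.9).
Batch 2: sum of counts S = 113 over n = 13 weeks.
After batch 2: Gamma(α+S, β+n) = Gamma(105.8+113, 15.9+13) = Gamma(218.8, 28.9).
Posterior mean = α/β = 218.8/28.9 = 7.5709.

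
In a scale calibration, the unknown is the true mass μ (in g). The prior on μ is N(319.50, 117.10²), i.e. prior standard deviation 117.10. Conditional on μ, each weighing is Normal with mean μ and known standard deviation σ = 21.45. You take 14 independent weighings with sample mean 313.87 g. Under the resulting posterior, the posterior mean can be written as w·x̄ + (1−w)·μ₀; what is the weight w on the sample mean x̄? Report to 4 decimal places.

For Normal data with known variance σ², a Normal(μ₀, σ₀²) prior on μ is conjugate. Posterior precision = 1/σ₀² + n/σ²; posterior mean is the precision-weighted average of μ₀ and x̄.
σ₀² = 117.10² = 13712.41, σ² = 21.45² = 460.1025. Prior precision 1/σ₀² = 1/13712.41; data precision n/σ² = 14/460.1025.
w = (n/σ²)/(1/σ₀² + n/σ²) = n·σ₀²/(σ² + n·σ₀²) = 14·13712.41/(460.1025 + 14·13712.41) = 191973.74/192433.8425 = 0.9976.

0.9976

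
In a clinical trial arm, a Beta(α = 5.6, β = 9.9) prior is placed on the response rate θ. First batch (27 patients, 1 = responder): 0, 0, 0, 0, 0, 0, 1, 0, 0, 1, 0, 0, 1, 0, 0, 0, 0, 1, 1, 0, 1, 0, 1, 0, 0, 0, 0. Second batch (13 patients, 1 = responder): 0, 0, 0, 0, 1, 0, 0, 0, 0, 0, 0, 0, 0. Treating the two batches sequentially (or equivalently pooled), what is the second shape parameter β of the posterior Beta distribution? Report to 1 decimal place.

41.9

The Beta prior is conjugate to a Binomial/Bernoulli likelihood; the update adds successes to α and failures to β.
After batch 1: Beta(5.6+7, 9.9+20) = Beta(12.6, 29.9).
After batch 2: Beta(12.6+1, 29.9+12) = Beta(13.6, 41.9).
Posterior β = 41.9.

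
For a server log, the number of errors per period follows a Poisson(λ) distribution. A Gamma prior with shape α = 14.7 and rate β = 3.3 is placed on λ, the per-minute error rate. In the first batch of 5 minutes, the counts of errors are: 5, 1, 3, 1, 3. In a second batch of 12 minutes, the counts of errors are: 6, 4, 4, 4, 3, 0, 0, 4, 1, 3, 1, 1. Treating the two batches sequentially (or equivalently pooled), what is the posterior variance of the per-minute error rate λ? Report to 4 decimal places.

0.1424

With a Gamma(shape α, rate β) prior, the Poisson likelihood is conjugate: the posterior is Gamma(α + ΣXᵢ, β + n).
Batch 1: sum of counts S = 13 over n = 5 minutes.
After batch 1: Gamma(α+S, β+n) = Gamma(14.7+13, 3.3+5) = Gamma(27.7, 8.3).
Batch 2: sum of counts S = 31 over n = 12 minutes.
After batch 2: Gamma(α+S, β+n) = Gamma(27.7+31, 8.3+12) = Gamma(58.7, 20.3).
Var = α/β² = 58.7/20.3² = 0.1424.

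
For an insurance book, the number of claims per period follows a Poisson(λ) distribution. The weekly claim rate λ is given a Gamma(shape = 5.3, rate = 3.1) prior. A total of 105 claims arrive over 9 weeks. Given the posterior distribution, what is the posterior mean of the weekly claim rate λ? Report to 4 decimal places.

With a Gamma(shape α, rate β) prior, the Poisson likelihood is conjugate: the posterior is Gamma(α + ΣXᵢ, β + n).
Posterior: Gamma(α+S, β+n) = Gamma(5.3+105, 3.1+9) = Gamma(110.3, 12.1).
Posterior mean = α/β = 110.3/12.1 = 9.1157.

9.1157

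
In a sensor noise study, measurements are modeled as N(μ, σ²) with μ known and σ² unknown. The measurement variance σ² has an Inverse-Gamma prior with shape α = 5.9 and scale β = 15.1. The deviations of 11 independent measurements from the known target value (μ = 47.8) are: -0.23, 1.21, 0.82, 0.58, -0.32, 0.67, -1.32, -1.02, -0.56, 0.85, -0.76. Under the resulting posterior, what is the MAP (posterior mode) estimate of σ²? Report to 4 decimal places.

1.5191

With known mean μ and an Inverse-Gamma(α, β) prior on σ², the Normal likelihood is conjugate: posterior is Inv-Gamma(α + n/2, β + Σ(xᵢ−μ)²/2).
Σ(xᵢ−μ)² = (-0.23)² + (1.21)² + (0.82)² + (0.58)² + (-0.32)² + (0.67)² + (-1.32)² + (-1.02)² + (-0.56)² + (0.85)² + (-0.76)² = 7.4736.
Posterior: Inv-Gamma(5.9 + 11/2, 15.1 + 7.4736/2) = Inv-Gamma(11.40, 18.83680).
Mode = β/(α+1) = 18.83680/12.40 = 1.5191.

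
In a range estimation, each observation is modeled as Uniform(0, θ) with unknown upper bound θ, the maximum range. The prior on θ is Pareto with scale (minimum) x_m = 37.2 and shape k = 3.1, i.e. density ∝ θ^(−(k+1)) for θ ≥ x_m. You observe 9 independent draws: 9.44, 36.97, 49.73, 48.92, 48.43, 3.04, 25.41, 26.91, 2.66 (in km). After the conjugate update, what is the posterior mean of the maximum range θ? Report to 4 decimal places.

54.2102

A Pareto(scale x_m, shape k) prior on the upper bound θ of Uniform(0, θ) is conjugate: posterior is Pareto(max(x_m, max xᵢ), k + n).
Sample maximum = 49.73; prior scale x_m = 37.2 → posterior scale = max = 49.73.
Posterior shape = 3.1 + 9 = 12.1.
E[θ|data] = k·x_m/(k−1) = 12.1·49.73/11.1 = 54.2102.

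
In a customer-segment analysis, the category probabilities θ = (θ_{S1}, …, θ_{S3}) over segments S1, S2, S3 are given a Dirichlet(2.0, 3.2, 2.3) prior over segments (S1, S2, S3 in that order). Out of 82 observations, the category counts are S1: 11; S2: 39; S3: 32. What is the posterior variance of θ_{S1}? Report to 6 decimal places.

0.001372

The Dirichlet prior is conjugate to the Multinomial likelihood: each posterior αⱼ = prior αⱼ + observed count nⱼ.
Posterior concentration: (13.0, 42.2, 34.3), total = 89.5.
Var[θ_j] = α_j(Σα−α_j)/((Σα)²(Σα+1)) = 13.0·76.5/(89.5²·90.5) = 0.001372.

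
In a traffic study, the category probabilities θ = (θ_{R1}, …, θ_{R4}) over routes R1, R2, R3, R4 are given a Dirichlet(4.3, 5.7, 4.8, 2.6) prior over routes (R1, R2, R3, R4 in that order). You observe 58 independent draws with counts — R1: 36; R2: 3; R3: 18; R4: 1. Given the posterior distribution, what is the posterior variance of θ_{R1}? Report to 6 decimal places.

0.003257

The Dirichlet prior is conjugate to the Multinomial likelihood: each posterior αⱼ = prior αⱼ + observed count nⱼ.
Posterior concentration: (40.3, 8.7, 22.8, 3.6), total = 75.4.
Var[θ_j] = α_j(Σα−α_j)/((Σα)²(Σα+1)) = 40.3·35.1/(75.4²·76.4) = 0.003257.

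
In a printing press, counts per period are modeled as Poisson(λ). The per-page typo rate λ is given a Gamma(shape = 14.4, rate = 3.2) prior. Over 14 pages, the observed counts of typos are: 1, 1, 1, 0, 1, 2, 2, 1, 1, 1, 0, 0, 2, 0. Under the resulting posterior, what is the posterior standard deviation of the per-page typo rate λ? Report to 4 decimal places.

0.3043

With a Gamma(shape α, rate β) prior, the Poisson likelihood is conjugate: the posterior is Gamma(α + ΣXᵢ, β + n).
Sum of counts S = 13 over n = 14 pages.
Posterior: Gamma(α+S, β+n) = Gamma(14.4+13, 3.2+14) = Gamma(27.4, 17.2).
SD = √α/β = √27.4/17.2 = 0.3043.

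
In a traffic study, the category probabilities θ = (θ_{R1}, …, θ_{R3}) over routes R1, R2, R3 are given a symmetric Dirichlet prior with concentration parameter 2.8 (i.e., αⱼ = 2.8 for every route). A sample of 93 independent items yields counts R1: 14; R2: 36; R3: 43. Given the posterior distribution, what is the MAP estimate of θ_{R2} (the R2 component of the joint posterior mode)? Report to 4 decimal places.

The Dirichlet prior is conjugate to the Multinomial likelihood: each posterior αⱼ = prior αⱼ + observed count nⱼ.
Posterior concentration: (16.8, 38.8, 45.8), total = 101.4.
Joint mode component: (α_{R2}−1)/(Σα−K) = 37.8/98.4 = 0.3841.

0.3841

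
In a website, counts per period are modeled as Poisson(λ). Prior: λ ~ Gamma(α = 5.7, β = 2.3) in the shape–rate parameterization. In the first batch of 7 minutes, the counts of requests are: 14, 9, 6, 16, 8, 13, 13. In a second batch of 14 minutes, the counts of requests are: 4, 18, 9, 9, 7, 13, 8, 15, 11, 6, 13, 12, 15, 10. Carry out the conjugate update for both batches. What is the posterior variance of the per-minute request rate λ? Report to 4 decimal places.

With a Gamma(shape α, rate β) prior, the Poisson likelihood is conjugate: the posterior is Gamma(α + ΣXᵢ, β + n).
Batch 1: sum of counts S = 79 over n = 7 minutes.
After batch 1: Gamma(α+S, β+n) = Gamma(5.7+79, 2.3+7) = Gamma(84.7, 9.3).
Batch 2: sum of counts S = 150 over n = 14 minutes.
After batch 2: Gamma(α+S, β+n) = Gamma(84.7+150, 9.3+14) = Gamma(234.7, 23.3).
Var = α/β² = 234.7/23.3² = 0.4323.

0.4323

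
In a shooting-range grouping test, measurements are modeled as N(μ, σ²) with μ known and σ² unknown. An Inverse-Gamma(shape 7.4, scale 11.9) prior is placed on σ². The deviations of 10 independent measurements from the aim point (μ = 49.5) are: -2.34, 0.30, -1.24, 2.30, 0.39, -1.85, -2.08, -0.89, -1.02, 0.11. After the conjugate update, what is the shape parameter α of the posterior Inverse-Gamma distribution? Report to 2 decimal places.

With known mean μ and an Inverse-Gamma(α, β) prior on σ², the Normal likelihood is conjugate: posterior is Inv-Gamma(α + n/2, β + Σ(xᵢ−μ)²/2).
Σ(xᵢ−μ)² = (-2.34)² + (0.30)² + (-1.24)² + (2.30)² + (0.39)² + (-1.85)² + (-2.08)² + (-0.89)² + (-1.02)² + (0.11)² = 22.1388.
Posterior: Inv-Gamma(7.4 + 10/2, 11.9 + 22.1388/2) = Inv-Gamma(12.40, 22.96940).
Posterior α = 12.40.

12.40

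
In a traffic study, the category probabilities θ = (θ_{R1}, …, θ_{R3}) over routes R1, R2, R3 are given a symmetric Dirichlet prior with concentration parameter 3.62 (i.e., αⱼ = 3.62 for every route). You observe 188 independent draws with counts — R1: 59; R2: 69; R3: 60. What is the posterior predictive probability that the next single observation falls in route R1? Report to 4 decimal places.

0.3149

The Dirichlet prior is conjugate to the Multinomial likelihood: each posterior αⱼ = prior αⱼ + observed count nⱼ.
Posterior concentration: (62.62, 72.62, 63.62), total = 198.86.
P(next = R1 | data) = α_{R1}/Σα = 0.3149.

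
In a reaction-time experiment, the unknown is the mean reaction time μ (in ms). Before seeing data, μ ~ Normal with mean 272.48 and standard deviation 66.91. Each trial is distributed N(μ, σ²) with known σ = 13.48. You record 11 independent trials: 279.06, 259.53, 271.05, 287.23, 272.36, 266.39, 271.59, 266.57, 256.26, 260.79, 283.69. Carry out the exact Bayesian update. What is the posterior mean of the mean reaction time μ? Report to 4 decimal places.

For Normal data with known variance σ², a Normal(μ₀, σ₀²) prior on μ is conjugate. Posterior precision = 1/σ₀² + n/σ²; posterior mean is the precision-weighted average of μ₀ and x̄.
Σxᵢ = 279.06 + 259.53 + 271.05 + 287.23 + 272.36 + 266.39 + 271.59 + 266.57 + 256.26 + 260.79 + 283.69 = 2974.52, so n·x̄ = 2974.52.
σ₀² = 66.91² = 4476.9481, σ² = 13.48² = 181.7104; σ² + n·σ₀² = 181.7104 + 11·4476.9481 = 49428.1395.
Posterior mean = (μ₀/σ₀² + n·x̄/σ²)/(1/σ₀² + n/σ²) = (σ²·μ₀ + σ₀²·n·x̄)/(σ² + n·σ₀²) = (181.7104·272.48 + 4476.9481·2974.52)/49428.1395 = 13366284.112204/49428.1395 = 270.4185.

270.4185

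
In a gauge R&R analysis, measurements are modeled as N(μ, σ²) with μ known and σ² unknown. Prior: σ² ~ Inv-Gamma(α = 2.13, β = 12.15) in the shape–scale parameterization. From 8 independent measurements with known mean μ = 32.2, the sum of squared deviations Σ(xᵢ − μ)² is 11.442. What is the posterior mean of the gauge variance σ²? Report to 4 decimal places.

3.4836

With known mean μ and an Inverse-Gamma(α, β) prior on σ², the Normal likelihood is conjugate: posterior is Inv-Gamma(α + n/2, β + Σ(xᵢ−μ)²/2).
Posterior: Inv-Gamma(2.13 + 8/2, 12.15 + 11.442/2) = Inv-Gamma(6.13, 17.8710).
E[σ²|data] = β/(α−1) = 17.8710/5.13 = 3.4836.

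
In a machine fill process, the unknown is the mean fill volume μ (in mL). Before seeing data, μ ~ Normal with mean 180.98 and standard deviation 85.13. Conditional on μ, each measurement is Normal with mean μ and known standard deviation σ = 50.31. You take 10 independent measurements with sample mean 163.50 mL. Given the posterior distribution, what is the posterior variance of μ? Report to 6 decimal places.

244.567938

For Normal data with known variance σ², a Normal(μ₀, σ₀²) prior on μ is conjugate. Posterior precision = 1/σ₀² + n/σ²; posterior mean is the precision-weighted average of μ₀ and x̄.
σ₀² = 85.13² = 7247.1169, σ² = 50.31² = 2531.0961; σ² + n·σ₀² = 2531.0961 + 10·7247.1169 = 75002.2651.
Posterior precision = 1/σ₀² + n/σ² = 1/7247.1169 + 10/2531.0961 = (σ² + n·σ₀²)/(σ₀²σ²) = 75002.2651/(7247.1169·2531.0961); posterior variance σₙ² = σ₀²σ²/(σ² + n·σ₀²) = 7247.1169·2531.0961/75002.2651 = 244.567938.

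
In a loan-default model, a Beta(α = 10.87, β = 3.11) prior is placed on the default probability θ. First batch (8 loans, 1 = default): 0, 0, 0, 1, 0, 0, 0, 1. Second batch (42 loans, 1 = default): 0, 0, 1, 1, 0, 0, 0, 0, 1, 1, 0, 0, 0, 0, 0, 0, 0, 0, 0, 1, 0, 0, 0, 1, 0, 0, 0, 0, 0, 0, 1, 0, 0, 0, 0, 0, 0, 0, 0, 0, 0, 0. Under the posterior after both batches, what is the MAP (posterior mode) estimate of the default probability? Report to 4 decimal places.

0.3045

The Beta prior is conjugate to a Binomial/Bernoulli likelihood; the update adds successes to α and failures to β.
After batch 1: Beta(10.87+2, 3.11+6) = Beta(12.87, 9.11).
After batch 2: Beta(12.87+7, 9.11+35) = Beta(19.87, 44.11).
Mode of Beta(a,b) for a,b>1 is (a−1)/(a+b−2) = 18.87/61.98 = 0.3045.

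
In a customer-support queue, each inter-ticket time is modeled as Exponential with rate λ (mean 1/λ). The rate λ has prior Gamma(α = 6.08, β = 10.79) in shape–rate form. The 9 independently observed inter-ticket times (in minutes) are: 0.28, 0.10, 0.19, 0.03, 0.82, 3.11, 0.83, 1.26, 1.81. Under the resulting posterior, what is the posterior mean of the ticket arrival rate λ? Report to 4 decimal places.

With a Gamma(shape α, rate β) prior on the exponential rate λ, the posterior after n observations with total T = Σxᵢ is Gamma(α+n, β+T).
Sum of observations T = 8.43 minutes; n = 9.
Posterior: Gamma(6.08+9, 10.79+8.43) = Gamma(15.08, 19.22).
Posterior mean of λ = α/β = 15.08/19.22 = 0.7846.

0.7846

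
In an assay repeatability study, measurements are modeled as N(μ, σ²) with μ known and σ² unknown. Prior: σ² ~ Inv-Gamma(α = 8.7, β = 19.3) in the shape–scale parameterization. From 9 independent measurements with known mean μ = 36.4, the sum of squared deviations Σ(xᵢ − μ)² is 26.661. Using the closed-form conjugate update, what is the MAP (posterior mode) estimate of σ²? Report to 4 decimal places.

2.2979

With known mean μ and an Inverse-Gamma(α, β) prior on σ², the Normal likelihood is conjugate: posterior is Inv-Gamma(α + n/2, β + Σ(xᵢ−μ)²/2).
Posterior: Inv-Gamma(8.7 + 9/2, 19.3 + 26.661/2) = Inv-Gamma(13.20, 32.6305).
Mode = β/(α+1) = 32.6305/14.20 = 2.2979.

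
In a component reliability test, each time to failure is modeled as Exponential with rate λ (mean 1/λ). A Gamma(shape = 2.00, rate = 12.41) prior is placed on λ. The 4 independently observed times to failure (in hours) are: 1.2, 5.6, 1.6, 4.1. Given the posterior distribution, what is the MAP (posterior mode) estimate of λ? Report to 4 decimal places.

With a Gamma(shape α, rate β) prior on the exponential rate λ, the posterior after n observations with total T = Σxᵢ is Gamma(α+n, β+T).
Sum of observations T = 12.5 hours; n = 4.
Posterior: Gamma(2.00+4, 12.41+12.5) = Gamma(6.00, 24.91).
Mode = (α−1)/β = 0.2007.

0.2007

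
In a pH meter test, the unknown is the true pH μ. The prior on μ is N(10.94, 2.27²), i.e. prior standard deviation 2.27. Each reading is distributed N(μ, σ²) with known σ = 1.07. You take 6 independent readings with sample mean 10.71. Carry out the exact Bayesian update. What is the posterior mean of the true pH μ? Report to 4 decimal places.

For Normal data with known variance σ², a Normal(μ₀, σ₀²) prior on μ is conjugate. Posterior precision = 1/σ₀² + n/σ²; posterior mean is the precision-weighted average of μ₀ and x̄.
n·x̄ = 6·10.71 = 64.26.
σ₀² = 2.27² = 5.1529, σ² = 1.07² = 1.1449; σ² + n·σ₀² = 1.1449 + 6·5.1529 = 32.0623.
Posterior mean = (μ₀/σ₀² + n·x̄/σ²)/(1/σ₀² + n/σ²) = (σ²·μ₀ + σ₀²·n·x̄)/(σ² + n·σ₀²) = (1.1449·10.94 + 5.1529·64.26)/32.0623 = 343.65056/32.0623 = 10.7182.

10.7182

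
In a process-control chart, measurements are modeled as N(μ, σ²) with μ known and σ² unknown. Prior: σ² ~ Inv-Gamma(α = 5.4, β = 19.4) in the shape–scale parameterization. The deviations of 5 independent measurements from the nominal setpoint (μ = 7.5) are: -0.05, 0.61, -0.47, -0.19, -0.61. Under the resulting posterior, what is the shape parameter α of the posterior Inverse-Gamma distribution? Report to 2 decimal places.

With known mean μ and an Inverse-Gamma(α, β) prior on σ², the Normal likelihood is conjugate: posterior is Inv-Gamma(α + n/2, β + Σ(xᵢ−μ)²/2).
Σ(xᵢ−μ)² = (-0.05)² + (0.61)² + (-0.47)² + (-0.19)² + (-0.61)² = 1.0037.
Posterior: Inv-Gamma(5.4 + 5/2, 19.4 + 1.0037/2) = Inv-Gamma(7.90, 19.90185).
Posterior α = 7.90.

7.90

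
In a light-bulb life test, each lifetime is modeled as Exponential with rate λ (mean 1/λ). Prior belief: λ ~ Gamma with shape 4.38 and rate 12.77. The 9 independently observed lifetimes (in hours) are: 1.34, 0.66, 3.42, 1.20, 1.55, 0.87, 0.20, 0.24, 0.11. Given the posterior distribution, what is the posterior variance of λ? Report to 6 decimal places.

With a Gamma(shape α, rate β) prior on the exponential rate λ, the posterior after n observations with total T = Σxᵢ is Gamma(α+n, β+T).
Sum of observations T = 9.59 hours; n = 9.
Posterior: Gamma(4.38+9, 12.77+9.59) = Gamma(13.38, 22.36).
Var = α/β² = 0.026762.

0.026762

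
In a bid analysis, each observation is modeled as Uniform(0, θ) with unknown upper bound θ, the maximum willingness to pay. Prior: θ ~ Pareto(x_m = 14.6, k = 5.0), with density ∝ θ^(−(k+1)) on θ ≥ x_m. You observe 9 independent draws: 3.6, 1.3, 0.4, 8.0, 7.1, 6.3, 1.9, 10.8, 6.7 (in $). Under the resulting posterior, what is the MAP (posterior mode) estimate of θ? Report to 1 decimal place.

14.6

A Pareto(scale x_m, shape k) prior on the upper bound θ of Uniform(0, θ) is conjugate: posterior is Pareto(max(x_m, max xᵢ), k + n).
Sample maximum = 10.8; prior scale x_m = 14.6 → posterior scale = max = 14.6.
Posterior shape = 5.0 + 9 = 14.0.
The Pareto density is decreasing on [x_m, ∞), so the mode is x_m = 14.6.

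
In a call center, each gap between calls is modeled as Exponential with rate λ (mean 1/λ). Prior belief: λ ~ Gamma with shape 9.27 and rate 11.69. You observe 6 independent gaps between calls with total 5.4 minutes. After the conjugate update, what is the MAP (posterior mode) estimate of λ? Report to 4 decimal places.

0.8350

With a Gamma(shape α, rate β) prior on the exponential rate λ, the posterior after n observations with total T = Σxᵢ is Gamma(α+n, β+T).
Posterior: Gamma(9.27+6, 11.69+5.4) = Gamma(15.27, 17.09).
Mode = (α−1)/β = 0.8350.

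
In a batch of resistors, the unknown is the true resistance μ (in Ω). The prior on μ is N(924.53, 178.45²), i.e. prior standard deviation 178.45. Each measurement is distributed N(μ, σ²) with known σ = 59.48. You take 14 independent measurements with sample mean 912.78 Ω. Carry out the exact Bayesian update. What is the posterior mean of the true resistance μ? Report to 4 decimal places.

912.8725

For Normal data with known variance σ², a Normal(μ₀, σ₀²) prior on μ is conjugate. Posterior precision = 1/σ₀² + n/σ²; posterior mean is the precision-weighted average of μ₀ and x̄.
n·x̄ = 14·912.78 = 12778.92.
σ₀² = 178.45² = 31844.4025, σ² = 59.48² = 3537.8704; σ² + n·σ₀² = 3537.8704 + 14·31844.4025 = 449359.5054.
Posterior mean = (μ₀/σ₀² + n·x̄/σ²)/(1/σ₀² + n/σ²) = (σ²·μ₀ + σ₀²·n·x̄)/(σ² + n·σ₀²) = (3537.8704·924.53 + 31844.4025·12778.92)/449359.5054 = 410207939.316212/449359.5054 = 912.8725.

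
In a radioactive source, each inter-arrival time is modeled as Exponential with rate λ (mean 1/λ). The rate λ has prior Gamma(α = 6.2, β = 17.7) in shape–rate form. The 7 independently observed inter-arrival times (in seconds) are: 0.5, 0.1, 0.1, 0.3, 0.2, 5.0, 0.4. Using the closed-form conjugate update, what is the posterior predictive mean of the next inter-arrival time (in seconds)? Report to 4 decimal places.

1.9918

With a Gamma(shape α, rate β) prior on the exponential rate λ, the posterior after n observations with total T = Σxᵢ is Gamma(α+n, β+T).
Sum of observations T = 6.6 seconds; n = 7.
Posterior: Gamma(6.2+7, 17.7+6.6) = Gamma(13.2, 24.3).
The predictive distribution for the next observation is Lomax; its mean is β/(α−1) = 24.3/12.2 = 1.9918.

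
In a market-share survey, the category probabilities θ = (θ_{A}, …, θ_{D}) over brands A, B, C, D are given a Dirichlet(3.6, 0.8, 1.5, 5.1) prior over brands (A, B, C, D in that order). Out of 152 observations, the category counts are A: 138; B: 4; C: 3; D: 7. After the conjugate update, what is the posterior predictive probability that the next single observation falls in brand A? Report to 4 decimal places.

0.8687

The Dirichlet prior is conjugate to the Multinomial likelihood: each posterior αⱼ = prior αⱼ + observed count nⱼ.
Posterior concentration: (141.6, 4.8, 4.5, 12.1), total = 163.0.
P(next = A | data) = α_{A}/Σα = 0.8687.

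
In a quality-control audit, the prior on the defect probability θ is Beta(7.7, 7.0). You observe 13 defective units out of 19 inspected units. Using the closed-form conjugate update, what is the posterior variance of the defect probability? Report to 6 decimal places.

0.006828

The Beta prior is conjugate to a Binomial/Bernoulli likelihood; the update adds successes to α and failures to β.
Posterior: Beta(α+k, β+n−k) = Beta(7.7+13, 7.0+6) = Beta(20.7, 13.0).
Var = αβ/((α+β)²(α+β+1)) = 20.7·13.0/(33.7²·34.7) = 0.006828.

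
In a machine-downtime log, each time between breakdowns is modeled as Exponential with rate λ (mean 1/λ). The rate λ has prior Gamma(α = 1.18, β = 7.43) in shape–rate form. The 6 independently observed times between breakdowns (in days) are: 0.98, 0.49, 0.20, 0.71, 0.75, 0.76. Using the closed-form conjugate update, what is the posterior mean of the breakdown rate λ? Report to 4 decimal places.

With a Gamma(shape α, rate β) prior on the exponential rate λ, the posterior after n observations with total T = Σxᵢ is Gamma(α+n, β+T).
Sum of observations T = 3.89 days; n = 6.
Posterior: Gamma(1.18+6, 7.43+3.89) = Gamma(7.18, 11.32).
Posterior mean of λ = α/β = 7.18/11.32 = 0.6343.

0.6343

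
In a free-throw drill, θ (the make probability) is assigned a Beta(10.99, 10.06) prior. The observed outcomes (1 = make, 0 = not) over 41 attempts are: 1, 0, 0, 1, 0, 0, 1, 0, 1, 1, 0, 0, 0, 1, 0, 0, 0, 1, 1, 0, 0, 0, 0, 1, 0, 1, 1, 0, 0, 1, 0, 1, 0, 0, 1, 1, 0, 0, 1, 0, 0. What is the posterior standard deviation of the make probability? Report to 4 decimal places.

0.0624

The Beta prior is conjugate to a Binomial/Bernoulli likelihood; the update adds successes to α and failures to β.
Posterior: Beta(α+k, β+n−k) = Beta(10.99+16, 10.06+25) = Beta(26.99, 35.06).
Var = αβ/((α+β)²(α+β+1)) = 26.99·35.06/(62.05²·63.05) = 0.00389804; SD = √0.00389804 = 0.0624.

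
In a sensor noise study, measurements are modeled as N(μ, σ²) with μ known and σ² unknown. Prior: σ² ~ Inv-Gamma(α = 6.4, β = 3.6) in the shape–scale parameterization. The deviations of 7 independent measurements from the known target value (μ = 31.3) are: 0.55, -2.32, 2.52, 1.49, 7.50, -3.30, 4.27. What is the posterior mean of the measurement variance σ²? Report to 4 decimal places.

6.0016

With known mean μ and an Inverse-Gamma(α, β) prior on σ², the Normal likelihood is conjugate: posterior is Inv-Gamma(α + n/2, β + Σ(xᵢ−μ)²/2).
Σ(xᵢ−μ)² = (0.55)² + (-2.32)² + (2.52)² + (1.49)² + (7.50)² + (-3.30)² + (4.27)² = 99.6283.
Posterior: Inv-Gamma(6.4 + 7/2, 3.6 + 99.6283/2) = Inv-Gamma(9.90, 53.41415).
E[σ²|data] = β/(α−1) = 53.41415/8.90 = 6.0016.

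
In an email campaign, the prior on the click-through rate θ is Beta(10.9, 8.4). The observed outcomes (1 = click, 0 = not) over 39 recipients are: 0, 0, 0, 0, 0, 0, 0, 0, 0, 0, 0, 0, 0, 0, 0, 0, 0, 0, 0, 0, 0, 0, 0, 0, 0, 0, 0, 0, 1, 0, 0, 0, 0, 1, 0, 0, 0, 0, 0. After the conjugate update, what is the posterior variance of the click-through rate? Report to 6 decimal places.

0.002906

The Beta prior is conjugate to a Binomial/Bernoulli likelihood; the update adds successes to α and failures to β.
Posterior: Beta(α+k, β+n−k) = Beta(10.9+2, 8.4+37) = Beta(12.9, 45.4).
Var = αβ/((α+β)²(α+β+1)) = 12.9·45.4/(58.3²·59.3) = 0.002906.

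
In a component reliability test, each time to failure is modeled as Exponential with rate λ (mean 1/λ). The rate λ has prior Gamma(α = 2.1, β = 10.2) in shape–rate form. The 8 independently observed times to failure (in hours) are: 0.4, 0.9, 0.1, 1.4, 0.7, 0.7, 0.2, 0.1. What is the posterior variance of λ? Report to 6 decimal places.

0.046740

With a Gamma(shape α, rate β) prior on the exponential rate λ, the posterior after n observations with total T = Σxᵢ is Gamma(α+n, β+T).
Sum of observations T = 4.5 hours; n = 8.
Posterior: Gamma(2.1+8, 10.2+4.5) = Gamma(10.1, 14.7).
Var = α/β² = 0.046740.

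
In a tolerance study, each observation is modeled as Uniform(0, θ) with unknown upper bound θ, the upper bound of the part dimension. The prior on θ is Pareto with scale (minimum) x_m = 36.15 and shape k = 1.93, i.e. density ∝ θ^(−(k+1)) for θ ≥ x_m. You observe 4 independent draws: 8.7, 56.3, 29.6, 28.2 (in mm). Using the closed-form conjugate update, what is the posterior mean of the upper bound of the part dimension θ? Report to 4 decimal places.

A Pareto(scale x_m, shape k) prior on the upper bound θ of Uniform(0, θ) is conjugate: posterior is Pareto(max(x_m, max xᵢ), k + n).
Sample maximum = 56.3; prior scale x_m = 36.15 → posterior scale = max = 56.30.
Posterior shape = 1.93 + 4 = 5.93.
E[θ|data] = k·x_m/(k−1) = 5.93·56.30/4.93 = 67.7199.

67.7199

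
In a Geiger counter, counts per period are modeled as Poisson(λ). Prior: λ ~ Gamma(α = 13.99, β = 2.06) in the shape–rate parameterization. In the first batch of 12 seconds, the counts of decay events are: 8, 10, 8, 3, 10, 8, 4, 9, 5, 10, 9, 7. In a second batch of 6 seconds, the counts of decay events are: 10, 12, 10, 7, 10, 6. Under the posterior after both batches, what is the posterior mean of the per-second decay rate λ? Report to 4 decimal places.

With a Gamma(shape α, rate β) prior, the Poisson likelihood is conjugate: the posterior is Gamma(α + ΣXᵢ, β + n).
Batch 1: sum of counts S = 91 over n = 12 seconds.
After batch 1: Gamma(α+S, β+n) = Gamma(13.99+91, 2.06+12) = Gamma(104.99, 14.06).
Batch 2: sum of counts S = 55 over n = 6 seconds.
After batch 2: Gamma(α+S, β+n) = Gamma(104.99+55, 14.06+6) = Gamma(159.99, 20.06).
Posterior mean = α/β = 159.99/20.06 = 7.9756.

7.9756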